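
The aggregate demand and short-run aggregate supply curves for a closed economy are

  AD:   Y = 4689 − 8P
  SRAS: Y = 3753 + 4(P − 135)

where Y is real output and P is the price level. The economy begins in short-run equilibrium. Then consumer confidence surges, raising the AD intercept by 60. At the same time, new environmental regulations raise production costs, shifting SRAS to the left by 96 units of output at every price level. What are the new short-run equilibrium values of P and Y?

After both shocks: AD is Y = 4749 − 8P and SRAS is Y = 3117 + 4P.
Setting them equal: 1632 = 12P, so P = 136.
Y = 4749 − 8·136 = 3661.

P = 136, Y = 3661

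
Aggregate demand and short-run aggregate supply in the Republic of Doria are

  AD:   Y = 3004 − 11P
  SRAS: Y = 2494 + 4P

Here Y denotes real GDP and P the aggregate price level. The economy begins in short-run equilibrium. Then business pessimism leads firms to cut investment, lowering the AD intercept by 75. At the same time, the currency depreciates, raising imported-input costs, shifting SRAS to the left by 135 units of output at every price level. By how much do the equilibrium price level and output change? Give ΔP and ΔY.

After both shocks: AD is Y = 2929 − 11P and SRAS is Y = 2359 + 4P.
Setting them equal: 570 = 15P, so P = 38.
Y = 2929 − 11·38 = 2511.
Initially P = 34, Y = 2630, so ΔP = +4 and ΔY = -119.

ΔP = +4, ΔY = -119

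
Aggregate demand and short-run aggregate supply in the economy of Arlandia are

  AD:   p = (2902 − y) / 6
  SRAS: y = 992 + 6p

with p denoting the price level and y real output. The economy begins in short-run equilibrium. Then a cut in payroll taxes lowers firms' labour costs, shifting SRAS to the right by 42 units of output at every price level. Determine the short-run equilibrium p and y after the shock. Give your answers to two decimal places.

This is a positive supply shock: SRAS shifts right.
New SRAS: y = 1034 + 6p.
Set AD = SRAS: 2902 − 6p = 1034 + 6p, so 1868 = 12p and p = 155.67.
Substituting into AD, y = 1968.00.

p = 155.67, y = 1968.00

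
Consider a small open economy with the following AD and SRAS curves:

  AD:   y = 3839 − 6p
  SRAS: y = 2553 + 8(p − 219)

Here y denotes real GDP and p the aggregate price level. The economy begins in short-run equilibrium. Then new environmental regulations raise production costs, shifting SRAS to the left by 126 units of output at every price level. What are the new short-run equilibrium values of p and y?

This is a negative supply shock: SRAS shifts left.
New SRAS: y = 675 + 8p.
Set AD = SRAS: 3839 − 6p = 675 + 8p, so 3164 = 14p and p = 226.
y = 3839 − 6·226 = 2483.

p = 226, y = 2483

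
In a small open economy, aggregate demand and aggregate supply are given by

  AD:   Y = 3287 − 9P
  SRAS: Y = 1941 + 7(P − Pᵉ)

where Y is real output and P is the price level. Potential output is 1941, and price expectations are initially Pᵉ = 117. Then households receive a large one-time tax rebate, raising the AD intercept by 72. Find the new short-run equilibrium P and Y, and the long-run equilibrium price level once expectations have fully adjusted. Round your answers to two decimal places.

AD shifts right: new AD is Y = 3359 − 9P. With Pᵉ = 117, SRAS is Y = 1122 + 7P.
Short run: 3359 − 9P = 1122 + 7P gives 2237 = 16P, so P = 139.81 and Y = 3359 − 9P = 2100.69.
Y = 2100.69 is above potential 1941; expectations adjust and SRAS shifts left until Y = 1941.
Long run: on the new AD curve, 1941 = 3359 − 9P gives P = 157.56.

Short run: P = 139.81, Y = 2100.69. Long run: P = 157.56.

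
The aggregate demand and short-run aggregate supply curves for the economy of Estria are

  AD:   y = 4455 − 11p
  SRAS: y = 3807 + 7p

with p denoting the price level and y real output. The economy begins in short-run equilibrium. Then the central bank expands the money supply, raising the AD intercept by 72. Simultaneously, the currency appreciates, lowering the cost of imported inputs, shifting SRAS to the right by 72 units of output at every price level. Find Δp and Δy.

Δp = +0, Δy = +72

After both shocks: AD is y = 4527 − 11p and SRAS is y = 3879 + 7p.
Setting them equal: 648 = 18p, so p = 36.
y = 4527 − 11·36 = 4131.
Initially p = 36, y = 4059, so Δp = +0 and Δy = +72.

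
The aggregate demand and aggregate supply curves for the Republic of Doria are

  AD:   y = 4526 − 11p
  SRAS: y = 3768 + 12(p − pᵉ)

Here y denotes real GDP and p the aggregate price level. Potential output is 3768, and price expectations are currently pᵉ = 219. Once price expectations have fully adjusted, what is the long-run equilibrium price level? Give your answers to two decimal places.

Long-run p = 68.91

Short run: with pᵉ = 219, SRAS is y = 1140 + 12p. Setting AD = SRAS gives 3386 = 23p, so p = 147.22 and y = 4526 − 11p = 2906.61.
Output 2906.61 is below potential 3768, so over time expected prices fall and SRAS shifts right until y returns to 3768.
Long run: y = 3768 on the AD curve gives 3768 = 4526 − 11p, so p = 68.91.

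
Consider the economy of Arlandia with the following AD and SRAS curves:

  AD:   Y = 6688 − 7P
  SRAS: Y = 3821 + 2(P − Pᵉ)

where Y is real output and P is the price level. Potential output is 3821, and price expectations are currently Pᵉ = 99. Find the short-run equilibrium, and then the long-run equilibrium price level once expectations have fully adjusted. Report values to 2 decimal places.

Short run: with Pᵉ = 99, SRAS is Y = 3623 + 2P. Setting AD = SRAS gives 3065 = 9P, so P = 340.56 and Y = 6688 − 7P = 4304.11.
Output 4304.11 is above potential 3821, so over time expected prices rise and SRAS shifts left until Y returns to 3821.
Long run: Y = 3821 on the AD curve gives 3821 = 6688 − 7P, so P = 409.57.

Short run: P = 340.56, Y = 4304.11. Long run: P = 409.57.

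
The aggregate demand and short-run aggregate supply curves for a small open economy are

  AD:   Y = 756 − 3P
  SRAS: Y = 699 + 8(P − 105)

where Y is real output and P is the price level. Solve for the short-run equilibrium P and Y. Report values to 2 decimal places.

Write SRAS as Y = 699 + 8P − 840 = 8P − 141.
Set AD = SRAS: 756 − 3P = 8P − 141, so 897 = 11P and P = 81.55.
Substituting into AD, Y = 756 − 3P = 511.36.

P = 81.55, Y = 511.36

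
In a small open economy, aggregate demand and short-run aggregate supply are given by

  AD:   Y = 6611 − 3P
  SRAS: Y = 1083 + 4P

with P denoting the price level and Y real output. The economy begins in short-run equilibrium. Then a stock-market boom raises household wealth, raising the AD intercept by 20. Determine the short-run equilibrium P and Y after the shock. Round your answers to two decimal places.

P = 792.57, Y = 4253.29

This is a positive demand shock: AD shifts right.
New AD: Y = 6631 − 3P.
Set AD = SRAS: 6631 − 3P = 1083 + 4P, so 5548 = 7P and P = 792.57.
Substituting into AD, Y = 4253.29.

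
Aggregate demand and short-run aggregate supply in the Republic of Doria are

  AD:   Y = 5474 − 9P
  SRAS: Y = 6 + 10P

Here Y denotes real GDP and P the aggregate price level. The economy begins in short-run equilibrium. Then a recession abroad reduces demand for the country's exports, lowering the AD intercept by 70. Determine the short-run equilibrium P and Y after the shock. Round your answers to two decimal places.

P = 284.11, Y = 2847.05

This is a negative demand shock: AD shifts left.
New AD: Y = 5404 − 9P.
Set AD = SRAS: 5404 − 9P = 6 + 10P, so 5398 = 19P and P = 284.11.
Substituting into AD, Y = 2847.05.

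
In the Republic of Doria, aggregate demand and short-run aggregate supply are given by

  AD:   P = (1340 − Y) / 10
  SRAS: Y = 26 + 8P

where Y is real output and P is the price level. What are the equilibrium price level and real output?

Rearrange AD to Y = 1340 − 10P.
Set AD = SRAS: 1340 − 10P = 26 + 8P, so 1314 = 18P and P = 73.
Then Y = 1340 − 10·73 = 610.

P = 73, Y = 610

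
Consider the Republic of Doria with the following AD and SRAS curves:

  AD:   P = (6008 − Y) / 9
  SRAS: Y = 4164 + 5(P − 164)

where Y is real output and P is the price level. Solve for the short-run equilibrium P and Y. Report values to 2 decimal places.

P = 190.29, Y = 4295.43

Write SRAS as Y = 4164 + 5P − 820 = 3344 + 5P.
Rearrange AD to Y = 6008 − 9P.
Set AD = SRAS: 6008 − 9P = 3344 + 5P, so 2664 = 14P and P = 190.29.
Substituting into AD, Y = 6008 − 9P = 4295.43.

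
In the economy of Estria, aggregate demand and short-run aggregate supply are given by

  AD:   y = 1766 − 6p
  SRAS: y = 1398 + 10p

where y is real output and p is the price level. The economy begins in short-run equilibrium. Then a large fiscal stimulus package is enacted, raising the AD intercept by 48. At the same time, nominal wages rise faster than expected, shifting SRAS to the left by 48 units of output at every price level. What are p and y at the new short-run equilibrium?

p = 29, y = 1640

After both shocks: AD is y = 1814 − 6p and SRAS is y = 1350 + 10p.
Setting them equal: 464 = 16p, so p = 29.
y = 1814 − 6·29 = 1640.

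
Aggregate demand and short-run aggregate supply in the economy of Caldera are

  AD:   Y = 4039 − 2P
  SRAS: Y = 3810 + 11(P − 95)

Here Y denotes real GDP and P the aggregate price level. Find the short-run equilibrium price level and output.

P = 98, Y = 3843

Write SRAS as Y = 3810 + 11P − 1045 = 2765 + 11P.
Set AD = SRAS: 4039 − 2P = 2765 + 11P, so 1274 = 13P and P = 98.
Then Y = 4039 − 2·98 = 3843.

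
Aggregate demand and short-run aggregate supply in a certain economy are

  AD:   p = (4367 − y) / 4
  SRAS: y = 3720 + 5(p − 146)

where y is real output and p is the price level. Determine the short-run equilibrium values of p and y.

p = 153, y = 3755

Write SRAS as y = 3720 + 5p − 730 = 2990 + 5p.
Rearrange AD to y = 4367 − 4p.
Set AD = SRAS: 4367 − 4p = 2990 + 5p, so 1377 = 9p and p = 153.
Then y = 4367 − 4·153 = 3755.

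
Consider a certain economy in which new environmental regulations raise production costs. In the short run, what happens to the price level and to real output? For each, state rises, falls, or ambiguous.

Price level: rises; output: falls

This is an adverse supply shock: SRAS shifts left.
Moving along the downward-sloping AD curve, P rises and Y falls.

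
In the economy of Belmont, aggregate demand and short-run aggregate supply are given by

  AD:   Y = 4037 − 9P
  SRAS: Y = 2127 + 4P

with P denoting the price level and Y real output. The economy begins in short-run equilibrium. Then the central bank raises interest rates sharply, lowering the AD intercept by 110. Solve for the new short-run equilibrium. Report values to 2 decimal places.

P = 138.46, Y = 2680.85

This is a negative demand shock: AD shifts left.
New AD: Y = 3927 − 9P.
Set AD = SRAS: 3927 − 9P = 2127 + 4P, so 1800 = 13P and P = 138.46.
Substituting into AD, Y = 2680.85.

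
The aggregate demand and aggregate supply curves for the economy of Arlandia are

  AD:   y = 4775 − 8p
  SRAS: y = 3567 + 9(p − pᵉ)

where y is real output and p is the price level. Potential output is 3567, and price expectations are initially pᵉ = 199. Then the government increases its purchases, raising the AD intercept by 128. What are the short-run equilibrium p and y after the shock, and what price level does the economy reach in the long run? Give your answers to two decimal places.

AD shifts right: new AD is y = 4903 − 8p. With pᵉ = 199, SRAS is y = 1776 + 9p.
Short run: 4903 − 8p = 1776 + 9p gives 3127 = 17p, so p = 183.94 and y = 4903 − 8p = 3431.47.
y = 3431.47 is below potential 3567; expectations adjust and SRAS shifts right until y = 3567.
Long run: on the new AD curve, 3567 = 4903 − 8p gives p = 167.00.

Short run: p = 183.94, y = 3431.47. Long run: p = 167.00.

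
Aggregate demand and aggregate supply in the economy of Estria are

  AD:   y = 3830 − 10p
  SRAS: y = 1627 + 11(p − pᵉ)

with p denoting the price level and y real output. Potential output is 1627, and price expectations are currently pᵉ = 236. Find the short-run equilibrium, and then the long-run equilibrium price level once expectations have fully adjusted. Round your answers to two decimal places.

Short run: with pᵉ = 236, SRAS is y = 11p − 969. Setting AD = SRAS gives 4799 = 21p, so p = 228.52 and y = 3830 − 10p = 1544.76.
Output 1544.76 is below potential 1627, so over time expected prices fall and SRAS shifts right until y returns to 1627.
Long run: y = 1627 on the AD curve gives 1627 = 3830 − 10p, so p = 220.30.

Short run: p = 228.52, y = 1544.76. Long run: p = 220.30.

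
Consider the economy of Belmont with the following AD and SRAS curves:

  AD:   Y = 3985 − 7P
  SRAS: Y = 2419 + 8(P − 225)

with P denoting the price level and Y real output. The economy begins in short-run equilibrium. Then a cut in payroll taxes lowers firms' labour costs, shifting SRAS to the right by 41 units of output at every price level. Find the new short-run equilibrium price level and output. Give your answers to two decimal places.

P = 221.67, Y = 2433.33

This is a positive supply shock: SRAS shifts right.
New SRAS: Y = 660 + 8P.
Set AD = SRAS: 3985 − 7P = 660 + 8P, so 3325 = 15P and P = 221.67.
Substituting into AD, Y = 2433.33.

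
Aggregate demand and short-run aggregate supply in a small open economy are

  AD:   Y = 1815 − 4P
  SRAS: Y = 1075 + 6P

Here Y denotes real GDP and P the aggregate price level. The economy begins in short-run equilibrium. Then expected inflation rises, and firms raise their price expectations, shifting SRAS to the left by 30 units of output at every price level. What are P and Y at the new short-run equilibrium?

P = 77, Y = 1507

This is a negative supply shock: SRAS shifts left.
New SRAS: Y = 1045 + 6P.
Set AD = SRAS: 1815 − 4P = 1045 + 6P, so 770 = 10P and P = 77.
Y = 1815 − 4·77 = 1507.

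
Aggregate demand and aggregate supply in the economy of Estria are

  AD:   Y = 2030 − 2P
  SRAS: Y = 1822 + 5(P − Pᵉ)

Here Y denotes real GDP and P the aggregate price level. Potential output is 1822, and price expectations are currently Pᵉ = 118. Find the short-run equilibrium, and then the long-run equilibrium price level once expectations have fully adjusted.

Short run: P = 114, Y = 1802. Long run: P = 104.

Short run: with Pᵉ = 118, SRAS is Y = 1232 + 5P. Setting AD = SRAS gives 798 = 7P, so P = 114 and Y = 2030 − 2·114 = 1802.
Output 1802 is below potential 1822, so over time expected prices fall and SRAS shifts right until Y returns to 1822.
Long run: Y = 1822 on the AD curve gives 1822 = 2030 − 2P, so P = 104.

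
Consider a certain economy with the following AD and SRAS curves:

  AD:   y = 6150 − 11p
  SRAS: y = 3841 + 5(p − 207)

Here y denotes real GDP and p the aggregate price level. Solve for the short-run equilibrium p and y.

p = 209, y = 3851

Write SRAS as y = 3841 + 5p − 1035 = 2806 + 5p.
Set AD = SRAS: 6150 − 11p = 2806 + 5p, so 3344 = 16p and p = 209.
Then y = 6150 − 11·209 = 3851.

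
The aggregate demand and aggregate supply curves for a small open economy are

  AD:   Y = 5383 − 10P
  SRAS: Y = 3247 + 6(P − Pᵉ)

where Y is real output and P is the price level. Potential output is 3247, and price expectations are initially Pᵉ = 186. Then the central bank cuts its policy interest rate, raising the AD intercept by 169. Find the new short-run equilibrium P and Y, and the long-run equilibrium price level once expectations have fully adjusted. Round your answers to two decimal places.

AD shifts right: new AD is Y = 5552 − 10P. With Pᵉ = 186, SRAS is Y = 2131 + 6P.
Short run: 5552 − 10P = 2131 + 6P gives 3421 = 16P, so P = 213.81 and Y = 5552 − 10P = 3413.88.
Y = 3413.88 is above potential 3247; expectations adjust and SRAS shifts left until Y = 3247.
Long run: on the new AD curve, 3247 = 5552 − 10P gives P = 230.50.

Short run: P = 213.81, Y = 3413.88. Long run: P = 230.50.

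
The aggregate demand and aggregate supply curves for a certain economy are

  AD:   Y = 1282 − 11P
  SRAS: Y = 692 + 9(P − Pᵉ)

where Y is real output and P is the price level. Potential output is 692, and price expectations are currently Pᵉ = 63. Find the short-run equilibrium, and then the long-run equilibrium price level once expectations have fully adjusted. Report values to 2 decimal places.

Short run: P = 57.85, Y = 645.65. Long run: P = 53.64.

Short run: with Pᵉ = 63, SRAS is Y = 125 + 9P. Setting AD = SRAS gives 1157 = 20P, so P = 57.85 and Y = 1282 − 11P = 645.65.
Output 645.65 is below potential 692, so over time expected prices fall and SRAS shifts right until Y returns to 692.
Long run: Y = 692 on the AD curve gives 692 = 1282 − 11P, so P = 53.64.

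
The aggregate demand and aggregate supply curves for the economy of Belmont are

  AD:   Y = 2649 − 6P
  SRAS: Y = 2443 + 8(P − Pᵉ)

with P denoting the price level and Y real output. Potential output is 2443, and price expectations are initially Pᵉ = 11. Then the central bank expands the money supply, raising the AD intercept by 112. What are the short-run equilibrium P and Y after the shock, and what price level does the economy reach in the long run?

Short run: P = 29, Y = 2587. Long run: P = 53.

AD shifts right: new AD is Y = 2761 − 6P. With Pᵉ = 11, SRAS is Y = 2355 + 8P.
Short run: 2761 − 6P = 2355 + 8P gives 406 = 14P, so P = 29 and Y = 2761 − 6·29 = 2587.
Y = 2587 is above potential 2443; expectations adjust and SRAS shifts left until Y = 2443.
Long run: on the new AD curve, 2443 = 2761 − 6P gives P = 53.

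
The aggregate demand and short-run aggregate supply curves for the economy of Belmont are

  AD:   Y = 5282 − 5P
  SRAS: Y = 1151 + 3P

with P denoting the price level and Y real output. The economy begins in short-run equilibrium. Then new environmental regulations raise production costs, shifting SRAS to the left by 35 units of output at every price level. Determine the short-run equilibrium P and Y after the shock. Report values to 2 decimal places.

This is a negative supply shock: SRAS shifts left.
New SRAS: Y = 1116 + 3P.
Set AD = SRAS: 5282 − 5P = 1116 + 3P, so 4166 = 8P and P = 520.75.
Substituting into AD, Y = 2678.25.

P = 520.75, Y = 2678.25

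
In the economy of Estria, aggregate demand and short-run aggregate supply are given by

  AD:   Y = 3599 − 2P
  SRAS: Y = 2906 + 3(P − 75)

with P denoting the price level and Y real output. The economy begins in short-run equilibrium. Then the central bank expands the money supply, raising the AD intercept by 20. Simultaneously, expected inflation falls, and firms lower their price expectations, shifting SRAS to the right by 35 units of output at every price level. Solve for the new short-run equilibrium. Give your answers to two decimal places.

After both shocks: AD is Y = 3619 − 2P and SRAS is Y = 2716 + 3P.
Setting them equal: 903 = 5P, so P = 180.60.
Substituting into AD, Y = 3257.80.

P = 180.60, Y = 3257.80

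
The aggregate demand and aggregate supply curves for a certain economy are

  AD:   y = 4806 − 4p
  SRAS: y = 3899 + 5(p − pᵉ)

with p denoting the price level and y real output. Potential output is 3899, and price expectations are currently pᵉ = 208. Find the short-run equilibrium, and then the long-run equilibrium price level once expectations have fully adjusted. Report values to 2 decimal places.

Short run: with pᵉ = 208, SRAS is y = 2859 + 5p. Setting AD = SRAS gives 1947 = 9p, so p = 216.33 and y = 4806 − 4p = 3940.67.
Output 3940.67 is above potential 3899, so over time expected prices rise and SRAS shifts left until y returns to 3899.
Long run: y = 3899 on the AD curve gives 3899 = 4806 − 4p, so p = 226.75.

Short run: p = 216.33, y = 3940.67. Long run: p = 226.75.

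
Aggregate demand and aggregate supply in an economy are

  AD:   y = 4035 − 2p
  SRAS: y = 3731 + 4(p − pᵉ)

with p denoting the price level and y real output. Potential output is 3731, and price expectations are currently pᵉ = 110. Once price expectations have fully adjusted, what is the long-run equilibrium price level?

Long-run p = 152

Short run: with pᵉ = 110, SRAS is y = 3291 + 4p. Setting AD = SRAS gives 744 = 6p, so p = 124 and y = 4035 − 2·124 = 3787.
Output 3787 is above potential 3731, so over time expected prices rise and SRAS shifts left until y returns to 3731.
Long run: y = 3731 on the AD curve gives 3731 = 4035 − 2p, so p = 152.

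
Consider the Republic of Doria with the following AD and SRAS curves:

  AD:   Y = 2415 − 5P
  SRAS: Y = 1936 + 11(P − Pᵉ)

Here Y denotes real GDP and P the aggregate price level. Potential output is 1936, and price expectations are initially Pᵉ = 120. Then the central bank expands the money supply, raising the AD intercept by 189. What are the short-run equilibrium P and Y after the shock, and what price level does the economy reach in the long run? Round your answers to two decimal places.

Short run: P = 124.25, Y = 1982.75. Long run: P = 133.60.

AD shifts right: new AD is Y = 2604 − 5P. With Pᵉ = 120, SRAS is Y = 616 + 11P.
Short run: 2604 − 5P = 616 + 11P gives 1988 = 16P, so P = 124.25 and Y = 2604 − 5P = 1982.75.
Y = 1982.75 is above potential 1936; expectations adjust and SRAS shifts left until Y = 1936.
Long run: on the new AD curve, 1936 = 2604 − 5P gives P = 133.60.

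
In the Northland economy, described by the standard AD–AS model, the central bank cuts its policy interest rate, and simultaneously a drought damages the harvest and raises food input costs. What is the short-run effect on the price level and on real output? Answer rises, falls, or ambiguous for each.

Price level: rises; output: ambiguous

The first event is a positive demand shock: AD shifts right, which by itself pushes P up and Y up.
The second is an adverse supply shock: SRAS shifts left, which by itself pushes P up and Y down.
Both shocks push P up, so P rises. The two shocks push Y in opposite directions, so the effect on Y is ambiguous.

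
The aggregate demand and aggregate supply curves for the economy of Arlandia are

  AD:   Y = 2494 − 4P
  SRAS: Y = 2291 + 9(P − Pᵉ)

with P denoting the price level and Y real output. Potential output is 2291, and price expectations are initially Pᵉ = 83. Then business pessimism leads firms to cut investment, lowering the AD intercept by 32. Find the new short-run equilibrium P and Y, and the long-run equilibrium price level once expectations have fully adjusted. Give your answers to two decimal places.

AD shifts left: new AD is Y = 2462 − 4P. With Pᵉ = 83, SRAS is Y = 1544 + 9P.
Short run: 2462 − 4P = 1544 + 9P gives 918 = 13P, so P = 70.62 and Y = 2462 − 4P = 2179.54.
Y = 2179.54 is below potential 2291; expectations adjust and SRAS shifts right until Y = 2291.
Long run: on the new AD curve, 2291 = 2462 − 4P gives P = 42.75.

Short run: P = 70.62, Y = 2179.54. Long run: P = 42.75.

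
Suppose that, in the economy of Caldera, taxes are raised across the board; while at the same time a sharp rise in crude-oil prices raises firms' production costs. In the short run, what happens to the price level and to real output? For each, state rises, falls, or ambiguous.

Price level: ambiguous; output: falls

The first event is a negative demand shock: AD shifts left, which by itself pushes P down and Y down.
The second is an adverse supply shock: SRAS shifts left, which by itself pushes P up and Y down.
The two shocks push P in opposite directions, so the effect on P is ambiguous. Both shocks push Y down, so Y falls.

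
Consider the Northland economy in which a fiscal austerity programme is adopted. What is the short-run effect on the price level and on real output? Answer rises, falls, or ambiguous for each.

This is a negative demand shock: AD shifts left.
Moving along the upward-sloping SRAS curve, P falls and Y falls.

Price level: falls; output: falls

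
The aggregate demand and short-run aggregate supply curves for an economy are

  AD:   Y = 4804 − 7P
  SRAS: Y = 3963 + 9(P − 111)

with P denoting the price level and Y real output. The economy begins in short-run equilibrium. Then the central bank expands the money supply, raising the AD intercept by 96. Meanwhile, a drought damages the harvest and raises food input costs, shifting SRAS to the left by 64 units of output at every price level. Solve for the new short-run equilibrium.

After both shocks: AD is Y = 4900 − 7P and SRAS is Y = 2900 + 9P.
Setting them equal: 2000 = 16P, so P = 125.
Y = 4900 − 7·125 = 4025.

P = 125, Y = 4025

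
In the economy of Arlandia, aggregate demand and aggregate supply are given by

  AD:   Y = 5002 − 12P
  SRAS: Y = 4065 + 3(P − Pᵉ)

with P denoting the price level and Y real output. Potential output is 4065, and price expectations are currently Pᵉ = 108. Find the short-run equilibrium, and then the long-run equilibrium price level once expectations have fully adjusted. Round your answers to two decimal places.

Short run: P = 84.07, Y = 3993.20. Long run: P = 78.08.

Short run: with Pᵉ = 108, SRAS is Y = 3741 + 3P. Setting AD = SRAS gives 1261 = 15P, so P = 84.07 and Y = 5002 − 12P = 3993.20.
Output 3993.20 is below potential 4065, so over time expected prices fall and SRAS shifts right until Y returns to 4065.
Long run: Y = 4065 on the AD curve gives 4065 = 5002 − 12P, so P = 78.08.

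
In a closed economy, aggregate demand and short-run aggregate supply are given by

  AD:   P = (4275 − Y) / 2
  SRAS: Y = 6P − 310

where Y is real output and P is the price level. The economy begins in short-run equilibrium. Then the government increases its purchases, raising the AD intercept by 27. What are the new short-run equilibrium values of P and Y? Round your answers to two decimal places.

This is a positive demand shock: AD shifts right.
New AD: Y = 4302 − 2P.
Set AD = SRAS: 4302 − 2P = 6P − 310, so 4612 = 8P and P = 576.50.
Substituting into AD, Y = 3149.00.

P = 576.50, Y = 3149.00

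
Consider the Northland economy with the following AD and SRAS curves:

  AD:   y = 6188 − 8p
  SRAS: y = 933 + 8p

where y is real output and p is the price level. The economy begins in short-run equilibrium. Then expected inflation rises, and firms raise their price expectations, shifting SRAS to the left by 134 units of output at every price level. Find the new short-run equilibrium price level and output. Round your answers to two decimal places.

p = 336.81, y = 3493.50

This is a negative supply shock: SRAS shifts left.
New SRAS: y = 799 + 8p.
Set AD = SRAS: 6188 − 8p = 799 + 8p, so 5389 = 16p and p = 336.81.
Substituting into AD, y = 3493.50.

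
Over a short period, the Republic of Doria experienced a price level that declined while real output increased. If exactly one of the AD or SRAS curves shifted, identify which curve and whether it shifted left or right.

P fell and Y rose. An AD shift moves P and Y in the same direction; an SRAS shift moves them in opposite directions.
Here P and Y moved in opposite directions, so the SRAS curve shifted.
Since Y rose, SRAS shifted right.

SRAS shifted right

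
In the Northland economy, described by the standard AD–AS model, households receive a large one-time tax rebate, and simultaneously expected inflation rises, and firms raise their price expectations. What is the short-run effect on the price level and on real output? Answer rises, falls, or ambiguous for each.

The first event is a positive demand shock: AD shifts right, which by itself pushes P up and Y up.
The second is an adverse supply shock: SRAS shifts left, which by itself pushes P up and Y down.
Both shocks push P up, so P rises. The two shocks push Y in opposite directions, so the effect on Y is ambiguous.

Price level: rises; output: ambiguous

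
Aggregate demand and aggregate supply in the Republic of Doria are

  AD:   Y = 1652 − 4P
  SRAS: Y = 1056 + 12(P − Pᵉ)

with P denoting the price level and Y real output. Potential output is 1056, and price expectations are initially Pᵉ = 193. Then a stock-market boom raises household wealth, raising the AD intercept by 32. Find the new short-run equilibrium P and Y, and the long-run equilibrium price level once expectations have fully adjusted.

AD shifts right: new AD is Y = 1684 − 4P. With Pᵉ = 193, SRAS is Y = 12P − 1260.
Short run: 1684 − 4P = 12P − 1260 gives 2944 = 16P, so P = 184 and Y = 1684 − 4·184 = 948.
Y = 948 is below potential 1056; expectations adjust and SRAS shifts right until Y = 1056.
Long run: on the new AD curve, 1056 = 1684 − 4P gives P = 157.

Short run: P = 184, Y = 948. Long run: P = 157.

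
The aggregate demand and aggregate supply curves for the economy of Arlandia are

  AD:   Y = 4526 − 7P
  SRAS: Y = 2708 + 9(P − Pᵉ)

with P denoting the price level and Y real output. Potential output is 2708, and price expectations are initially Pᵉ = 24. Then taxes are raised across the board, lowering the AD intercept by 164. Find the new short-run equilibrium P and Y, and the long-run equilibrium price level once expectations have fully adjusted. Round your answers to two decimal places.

AD shifts left: new AD is Y = 4362 − 7P. With Pᵉ = 24, SRAS is Y = 2492 + 9P.
Short run: 4362 − 7P = 2492 + 9P gives 1870 = 16P, so P = 116.88 and Y = 4362 − 7P = 3543.88.
Y = 3543.88 is above potential 2708; expectations adjust and SRAS shifts left until Y = 2708.
Long run: on the new AD curve, 2708 = 4362 − 7P gives P = 236.29.

Short run: P = 116.88, Y = 3543.88. Long run: P = 236.29.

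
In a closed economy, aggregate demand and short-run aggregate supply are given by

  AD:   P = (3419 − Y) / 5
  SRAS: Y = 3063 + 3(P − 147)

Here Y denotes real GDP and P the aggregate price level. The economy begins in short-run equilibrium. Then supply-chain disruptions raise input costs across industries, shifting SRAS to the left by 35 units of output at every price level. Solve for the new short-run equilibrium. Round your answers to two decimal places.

P = 104.00, Y = 2899.00

This is a negative supply shock: SRAS shifts left.
New SRAS: Y = 2587 + 3P.
Set AD = SRAS: 3419 − 5P = 2587 + 3P, so 832 = 8P and P = 104.00.
Substituting into AD, Y = 2899.00.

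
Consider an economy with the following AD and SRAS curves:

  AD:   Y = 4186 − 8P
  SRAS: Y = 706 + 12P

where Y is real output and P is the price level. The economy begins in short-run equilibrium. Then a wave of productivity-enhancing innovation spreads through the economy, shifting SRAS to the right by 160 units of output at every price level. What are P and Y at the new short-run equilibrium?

This is a positive supply shock: SRAS shifts right.
New SRAS: Y = 866 + 12P.
Set AD = SRAS: 4186 − 8P = 866 + 12P, so 3320 = 20P and P = 166.
Y = 4186 − 8·166 = 2858.

P = 166, Y = 2858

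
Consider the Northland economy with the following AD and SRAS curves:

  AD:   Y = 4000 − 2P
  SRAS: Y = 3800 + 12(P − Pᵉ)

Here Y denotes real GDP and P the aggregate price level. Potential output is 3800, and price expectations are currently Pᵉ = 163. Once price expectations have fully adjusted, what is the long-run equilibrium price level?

Long-run P = 100

Short run: with Pᵉ = 163, SRAS is Y = 1844 + 12P. Setting AD = SRAS gives 2156 = 14P, so P = 154 and Y = 4000 − 2·154 = 3692.
Output 3692 is below potential 3800, so over time expected prices fall and SRAS shifts right until Y returns to 3800.
Long run: Y = 3800 on the AD curve gives 3800 = 4000 − 2P, so P = 100.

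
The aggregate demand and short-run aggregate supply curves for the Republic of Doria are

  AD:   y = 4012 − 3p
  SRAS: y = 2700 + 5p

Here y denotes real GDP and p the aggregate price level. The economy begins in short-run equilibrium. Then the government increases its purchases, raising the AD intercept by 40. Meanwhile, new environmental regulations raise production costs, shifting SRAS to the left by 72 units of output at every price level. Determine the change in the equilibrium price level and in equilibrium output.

Δp = +14, Δy = -2

After both shocks: AD is y = 4052 − 3p and SRAS is y = 2628 + 5p.
Setting them equal: 1424 = 8p, so p = 178.
y = 4052 − 3·178 = 3518.
Initially p = 164, y = 3520, so Δp = +14 and Δy = -2.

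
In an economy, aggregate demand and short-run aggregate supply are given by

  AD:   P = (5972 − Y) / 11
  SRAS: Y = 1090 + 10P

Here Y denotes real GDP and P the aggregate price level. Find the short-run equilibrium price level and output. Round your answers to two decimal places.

Rearrange AD to Y = 5972 − 11P.
Set AD = SRAS: 5972 − 11P = 1090 + 10P, so 4882 = 21P and P = 232.48.
Substituting into AD, Y = 5972 − 11P = 3414.76.

P = 232.48, Y = 3414.76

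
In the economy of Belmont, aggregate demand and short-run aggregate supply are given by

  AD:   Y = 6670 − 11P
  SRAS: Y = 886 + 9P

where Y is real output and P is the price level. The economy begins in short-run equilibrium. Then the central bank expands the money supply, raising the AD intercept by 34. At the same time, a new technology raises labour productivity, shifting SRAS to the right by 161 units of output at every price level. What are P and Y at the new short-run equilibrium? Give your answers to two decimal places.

P = 282.85, Y = 3592.65

After both shocks: AD is Y = 6704 − 11P and SRAS is Y = 1047 + 9P.
Setting them equal: 5657 = 20P, so P = 282.85.
Substituting into AD, Y = 3592.65.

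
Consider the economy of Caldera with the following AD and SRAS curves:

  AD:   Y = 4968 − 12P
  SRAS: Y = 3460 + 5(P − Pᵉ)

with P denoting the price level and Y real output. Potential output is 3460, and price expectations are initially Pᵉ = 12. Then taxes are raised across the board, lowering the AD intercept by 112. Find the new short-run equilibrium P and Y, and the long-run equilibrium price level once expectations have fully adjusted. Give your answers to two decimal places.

Short run: P = 85.65, Y = 3828.24. Long run: P = 116.33.

AD shifts left: new AD is Y = 4856 − 12P. With Pᵉ = 12, SRAS is Y = 3400 + 5P.
Short run: 4856 − 12P = 3400 + 5P gives 1456 = 17P, so P = 85.65 and Y = 4856 − 12P = 3828.24.
Y = 3828.24 is above potential 3460; expectations adjust and SRAS shifts left until Y = 3460.
Long run: on the new AD curve, 3460 = 4856 − 12P gives P = 116.33.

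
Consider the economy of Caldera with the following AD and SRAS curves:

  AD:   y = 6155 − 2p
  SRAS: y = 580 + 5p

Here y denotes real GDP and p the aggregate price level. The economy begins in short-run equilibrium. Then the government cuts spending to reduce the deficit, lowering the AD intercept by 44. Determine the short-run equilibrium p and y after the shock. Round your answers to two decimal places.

p = 790.14, y = 4530.71

This is a negative demand shock: AD shifts left.
New AD: y = 6111 − 2p.
Set AD = SRAS: 6111 − 2p = 580 + 5p, so 5531 = 7p and p = 790.14.
Substituting into AD, y = 4530.71.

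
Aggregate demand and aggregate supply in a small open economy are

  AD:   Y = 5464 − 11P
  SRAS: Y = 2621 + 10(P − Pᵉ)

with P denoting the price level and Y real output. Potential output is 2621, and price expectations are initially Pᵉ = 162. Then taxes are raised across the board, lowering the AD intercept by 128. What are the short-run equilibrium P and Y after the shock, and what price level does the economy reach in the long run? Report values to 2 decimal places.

AD shifts left: new AD is Y = 5336 − 11P. With Pᵉ = 162, SRAS is Y = 1001 + 10P.
Short run: 5336 − 11P = 1001 + 10P gives 4335 = 21P, so P = 206.43 and Y = 5336 − 11P = 3065.29.
Y = 3065.29 is above potential 2621; expectations adjust and SRAS shifts left until Y = 2621.
Long run: on the new AD curve, 2621 = 5336 − 11P gives P = 246.82.

Short run: P = 206.43, Y = 3065.29. Long run: P = 246.82.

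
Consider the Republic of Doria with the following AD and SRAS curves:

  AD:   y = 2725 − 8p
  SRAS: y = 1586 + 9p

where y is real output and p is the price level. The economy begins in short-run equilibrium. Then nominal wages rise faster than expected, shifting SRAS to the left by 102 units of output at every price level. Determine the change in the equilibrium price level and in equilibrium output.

This is a negative supply shock: SRAS shifts left.
New SRAS: y = 1484 + 9p.
Set AD = SRAS: 2725 − 8p = 1484 + 9p, so 1241 = 17p and p = 73.
y = 2725 − 8·73 = 2141.
Initially p = 67, y = 2189, so Δp = +6 and Δy = -48.

Δp = +6, Δy = -48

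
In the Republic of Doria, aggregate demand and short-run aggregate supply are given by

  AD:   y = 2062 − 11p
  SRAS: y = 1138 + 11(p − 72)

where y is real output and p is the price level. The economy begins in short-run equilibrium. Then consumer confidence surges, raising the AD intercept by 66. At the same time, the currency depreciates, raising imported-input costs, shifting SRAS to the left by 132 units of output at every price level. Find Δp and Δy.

After both shocks: AD is y = 2128 − 11p and SRAS is y = 214 + 11p.
Setting them equal: 1914 = 22p, so p = 87.
y = 2128 − 11·87 = 1171.
Initially p = 78, y = 1204, so Δp = +9 and Δy = -33.

Δp = +9, Δy = -33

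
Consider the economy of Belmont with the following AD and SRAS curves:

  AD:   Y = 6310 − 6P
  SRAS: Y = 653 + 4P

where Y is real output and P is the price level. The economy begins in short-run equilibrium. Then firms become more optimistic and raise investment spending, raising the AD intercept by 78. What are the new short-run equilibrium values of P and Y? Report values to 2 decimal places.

P = 573.50, Y = 2947.00

This is a positive demand shock: AD shifts right.
New AD: Y = 6388 − 6P.
Set AD = SRAS: 6388 − 6P = 653 + 4P, so 5735 = 10P and P = 573.50.
Substituting into AD, Y = 2947.00.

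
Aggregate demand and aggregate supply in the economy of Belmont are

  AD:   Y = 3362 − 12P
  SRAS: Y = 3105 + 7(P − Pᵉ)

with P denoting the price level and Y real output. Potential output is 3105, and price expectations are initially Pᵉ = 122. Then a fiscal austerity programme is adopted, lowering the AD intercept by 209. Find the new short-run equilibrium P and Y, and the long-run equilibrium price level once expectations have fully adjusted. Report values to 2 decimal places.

AD shifts left: new AD is Y = 3153 − 12P. With Pᵉ = 122, SRAS is Y = 2251 + 7P.
Short run: 3153 − 12P = 2251 + 7P gives 902 = 19P, so P = 47.47 and Y = 3153 − 12P = 2583.32.
Y = 2583.32 is below potential 3105; expectations adjust and SRAS shifts right until Y = 3105.
Long run: on the new AD curve, 3105 = 3153 − 12P gives P = 4.00.

Short run: P = 47.47, Y = 2583.32. Long run: P = 4.00.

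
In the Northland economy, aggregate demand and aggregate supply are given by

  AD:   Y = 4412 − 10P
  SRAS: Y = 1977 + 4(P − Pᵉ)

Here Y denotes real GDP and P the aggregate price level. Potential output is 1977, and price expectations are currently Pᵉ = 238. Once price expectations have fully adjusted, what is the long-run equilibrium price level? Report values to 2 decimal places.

Short run: with Pᵉ = 238, SRAS is Y = 1025 + 4P. Setting AD = SRAS gives 3387 = 14P, so P = 241.93 and Y = 4412 − 10P = 1992.71.
Output 1992.71 is above potential 1977, so over time expected prices rise and SRAS shifts left until Y returns to 1977.
Long run: Y = 1977 on the AD curve gives 1977 = 4412 − 10P, so P = 243.50.

Long-run P = 243.50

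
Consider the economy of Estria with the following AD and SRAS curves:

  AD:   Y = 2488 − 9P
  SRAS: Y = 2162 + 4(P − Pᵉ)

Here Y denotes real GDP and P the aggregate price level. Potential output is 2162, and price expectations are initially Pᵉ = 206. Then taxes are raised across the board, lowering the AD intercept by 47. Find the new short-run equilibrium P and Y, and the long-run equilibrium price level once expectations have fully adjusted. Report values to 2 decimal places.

AD shifts left: new AD is Y = 2441 − 9P. With Pᵉ = 206, SRAS is Y = 1338 + 4P.
Short run: 2441 − 9P = 1338 + 4P gives 1103 = 13P, so P = 84.85 and Y = 2441 − 9P = 1677.38.
Y = 1677.38 is below potential 2162; expectations adjust and SRAS shifts right until Y = 2162.
Long run: on the new AD curve, 2162 = 2441 − 9P gives P = 31.00.

Short run: P = 84.85, Y = 1677.38. Long run: P = 31.00.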